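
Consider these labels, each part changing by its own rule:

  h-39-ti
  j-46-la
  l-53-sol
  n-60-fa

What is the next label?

Letter — letters move forward 2 places in the alphabet: h, j, l, n → p.
Second component — +7 each step: 39, 46, 53, 60 → 67.
Note goes ti, la, sol, fa → mi (runs backward through the solfège scale do→ti).
Combining the parts gives p-67-mi.

p-67-mi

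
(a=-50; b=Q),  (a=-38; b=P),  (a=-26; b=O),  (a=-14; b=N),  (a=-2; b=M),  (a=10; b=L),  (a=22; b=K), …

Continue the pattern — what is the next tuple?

A goes -50, -38, -26, -14, -2, 10, 22 → 34 (+12 each step).
B: letters move back 1 place in the alphabet, so Q, P, O, N, M, L, K → J.
Putting it together: (a=34; b=J).

(a=34; b=J)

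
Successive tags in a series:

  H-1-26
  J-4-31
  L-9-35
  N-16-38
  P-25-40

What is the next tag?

R-36-41

Letter: letters move forward 2 places in the alphabet, so H, J, L, N, P → R.
Second component — perfect squares: 1², 2², 3², …: 1, 4, 9, 16, 25 → 36.
Third component: differences are 5, 4, 3, … (decreasing by 1 each time); 26, 31, 35, 38, 40 → 41.
Putting it together: R-36-41.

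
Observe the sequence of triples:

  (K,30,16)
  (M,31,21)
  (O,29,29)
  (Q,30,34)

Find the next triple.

(S,28,42)

Letter: K, M, O, Q → S (letters move forward 2 places in the alphabet).
Second component: alternating steps +1, −2, +1, −2, …, so 30, 31, 29, 30 → 28.
Third component: 16, 21, 29, 34 → 42 (alternating steps +5, +8, +5, +8, …).
So the next triple is (S,28,42).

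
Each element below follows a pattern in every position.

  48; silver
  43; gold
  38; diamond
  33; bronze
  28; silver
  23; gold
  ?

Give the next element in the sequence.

First part: −5 each step; 48, 43, 38, 33, 28, 23 → 18.
Rank goes silver, gold, diamond, bronze, silver, gold → diamond (repeats silver → gold → diamond → bronze).
So the next element is 18; diamond.

18; diamond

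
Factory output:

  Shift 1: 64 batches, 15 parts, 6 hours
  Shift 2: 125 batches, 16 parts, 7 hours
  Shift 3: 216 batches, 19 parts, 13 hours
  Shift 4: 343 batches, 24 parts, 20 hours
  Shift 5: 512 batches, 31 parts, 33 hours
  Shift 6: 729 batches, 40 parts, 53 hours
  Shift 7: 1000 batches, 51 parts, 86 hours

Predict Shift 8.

For the batches, perfect cubes: 4³, 5³, 6³, …: 64, 125, 216, 343, 512, 729, 1000 → 1331.
Parts goes 15, 16, 19, 24, 31, 40, 51 → 64 (differences are 1, 3, 5, … (increasing by 2 each time)).
Hours: each term is the sum of the two before it, so 6, 7, 13, 20, 33, 53, 86 → 139.
Putting it together: 1331 batches, 64 parts, 139 hours.

1331 batches, 64 parts, 139 hours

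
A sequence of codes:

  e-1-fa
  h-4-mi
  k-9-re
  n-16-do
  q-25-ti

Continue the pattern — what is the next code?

t-36-la

Letter goes e, h, k, n, q → t (letters move forward 3 places in the alphabet).
Second component goes 1, 4, 9, 16, 25 → 36 (perfect squares: 1², 2², 3², …).
Note goes fa, mi, re, do, ti → la (runs backward through the solfège scale do→ti).
Combining the parts gives t-36-la.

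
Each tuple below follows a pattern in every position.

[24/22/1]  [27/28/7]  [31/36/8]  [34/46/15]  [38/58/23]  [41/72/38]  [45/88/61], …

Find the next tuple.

[48/106/99]

First coordinate — alternating steps +3, +4, +3, +4, …: 24, 27, 31, 34, 38, 41, 45 → 48.
Second coordinate: 22, 28, 36, 46, 58, 72, 88 → 106 (differences are 6, 8, 10, … (increasing by 2 each time)).
Third coordinate goes 1, 7, 8, 15, 23, 38, 61 → 99 (each term is the sum of the two before it).
Combining the parts gives [48/106/99].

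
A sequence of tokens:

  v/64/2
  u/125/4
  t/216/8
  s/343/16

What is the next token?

r/512/32

Letter: v, u, t, s → r (letters move back 1 place in the alphabet).
Second component — perfect cubes: 4³, 5³, 6³, …: 64, 125, 216, 343 → 512.
Third component: 2, 4, 8, 16 → 32 (×2 each step).
Combining the parts gives r/512/32.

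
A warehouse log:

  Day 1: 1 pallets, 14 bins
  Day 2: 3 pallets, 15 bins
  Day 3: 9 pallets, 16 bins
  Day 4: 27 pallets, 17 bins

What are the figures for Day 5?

81 pallets, 18 bins

For the pallets, ×3 each step: 1, 3, 9, 27 → 81.
Bins — +1 each step: 14, 15, 16, 17 → 18.
Putting it together: 81 pallets, 18 bins.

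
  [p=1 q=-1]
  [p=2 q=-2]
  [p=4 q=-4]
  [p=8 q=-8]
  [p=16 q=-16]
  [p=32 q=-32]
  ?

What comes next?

P: ×2 each step, so 1, 2, 4, 8, 16, 32 → 64.
Q: always the negative of the p, so -1, -2, -4, -8, -16, -32 → -64.
So the next element is [p=64 q=-64].

[p=64 q=-64]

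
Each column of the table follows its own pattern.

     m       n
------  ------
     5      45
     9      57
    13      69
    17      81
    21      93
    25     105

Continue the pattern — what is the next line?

29  117

Column m: 5, 9, 13, 17, 21, 25 → 29 (+4 each step).
Column n: +12 each step; 45, 57, 69, 81, 93, 105 → 117.
Putting it together: 29  117.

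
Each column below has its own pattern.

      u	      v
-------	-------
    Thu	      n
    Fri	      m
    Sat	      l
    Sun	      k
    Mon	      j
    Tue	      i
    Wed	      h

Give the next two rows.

Column u: Thu, Fri, Sat, Sun, Mon, Tue, Wed → Thu → Fri (runs through the weekdays Mon→Sun).
For the column v, letters move back 1 place in the alphabet: n, m, l, k, j, i, h → g → f.
So the next two rows are Thu  g and Fri  f.

Thu  g; Fri  f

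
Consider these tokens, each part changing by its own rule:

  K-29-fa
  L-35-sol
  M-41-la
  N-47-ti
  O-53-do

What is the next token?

P-59-re

Letter: letters move forward 1 place in the alphabet; K, L, M, N, O → P.
Second component goes 29, 35, 41, 47, 53 → 59 (+6 each step).
Note goes fa, sol, la, ti, do → re (runs through the solfège scale do→ti).
Putting it together: P-59-re.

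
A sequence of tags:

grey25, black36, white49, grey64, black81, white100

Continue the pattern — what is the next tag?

Shade: grey, black, white, grey, black, white → grey (repeats grey → black → white).
Second component: perfect squares: 5², 6², 7², …, so 25, 36, 49, 64, 81, 100 → 121.
Combining the parts gives grey121.

grey121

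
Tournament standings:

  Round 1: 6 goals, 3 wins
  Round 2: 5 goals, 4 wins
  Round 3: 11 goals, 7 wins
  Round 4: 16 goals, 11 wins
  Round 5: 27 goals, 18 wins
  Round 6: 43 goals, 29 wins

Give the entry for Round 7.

70 goals, 47 wins

Goals: each term is the sum of the two before it, so 6, 5, 11, 16, 27, 43 → 70.
Wins: each term is the sum of the two before it, so 3, 4, 7, 11, 18, 29 → 47.
So the next record is 70 goals, 47 wins.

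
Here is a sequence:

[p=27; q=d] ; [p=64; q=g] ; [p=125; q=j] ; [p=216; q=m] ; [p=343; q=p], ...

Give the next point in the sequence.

[p=512; q=s]

For the p, perfect cubes: 3³, 4³, 5³, …: 27, 64, 125, 216, 343 → 512.
Q goes d, g, j, m, p → s (letters move forward 3 places in the alphabet).
So the next point is [p=512; q=s].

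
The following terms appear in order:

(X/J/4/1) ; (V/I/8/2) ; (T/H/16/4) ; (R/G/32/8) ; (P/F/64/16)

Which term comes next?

(N/E/128/32)

First letter: letters move back 2 places in the alphabet; X, V, T, R, P → N.
Second letter: J, I, H, G, F → E (letters move back 1 place in the alphabet).
Third part: 4, 8, 16, 32, 64 → 128 (×2 each step).
Fourth part: ×2 each step; 1, 2, 4, 8, 16 → 32.
Putting it together: (N/E/128/32).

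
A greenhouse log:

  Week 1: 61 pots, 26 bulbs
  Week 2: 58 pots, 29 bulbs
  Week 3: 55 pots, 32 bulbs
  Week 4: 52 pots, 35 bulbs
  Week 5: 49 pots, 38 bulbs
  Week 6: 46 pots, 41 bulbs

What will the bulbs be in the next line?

Pots: −3 each step; 61, 58, 55, 52, 49, 46 → 43.
Bulbs: 26, 29, 32, 35, 38, 41 → 44 (together with the pots always sums to 87).

44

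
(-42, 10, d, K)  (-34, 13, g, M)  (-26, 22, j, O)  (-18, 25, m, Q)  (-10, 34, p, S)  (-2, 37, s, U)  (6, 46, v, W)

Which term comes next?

First slot: +8 each step, so -42, -34, -26, -18, -10, -2, 6 → 14.
Second slot — alternating steps +3, +9, +3, +9, …: 10, 13, 22, 25, 34, 37, 46 → 49.
First letter: d, g, j, m, p, s, v → y (letters move forward 3 places in the alphabet).
Second letter: K, M, O, Q, S, U, W → Y (letters move forward 2 places in the alphabet).
Combining the parts gives (14, 49, y, Y).

(14, 49, y, Y)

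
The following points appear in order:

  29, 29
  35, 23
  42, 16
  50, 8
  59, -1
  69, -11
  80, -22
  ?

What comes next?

92, -34

First component goes 29, 35, 42, 50, 59, 69, 80 → 92 (differences are 6, 7, 8, … (increasing by 1 each time)).
Second component: 29, 23, 16, 8, -1, -11, -22 → -34 (together with the first component always sums to 58).
Putting it together: 92, -34.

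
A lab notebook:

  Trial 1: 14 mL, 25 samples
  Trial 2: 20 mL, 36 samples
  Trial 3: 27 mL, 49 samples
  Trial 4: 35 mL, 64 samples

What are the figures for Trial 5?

For the mL, differences are 6, 7, 8, … (increasing by 1 each time): 14, 20, 27, 35 → 44.
Samples — perfect squares: 5², 6², 7², …: 25, 36, 49, 64 → 81.
So the next row is 44 mL, 81 samples.

44 mL, 81 samples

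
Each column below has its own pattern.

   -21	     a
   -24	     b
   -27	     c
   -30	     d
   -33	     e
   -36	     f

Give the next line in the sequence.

First component — −3 each step: -21, -24, -27, -30, -33, -36 → -39.
For the letter, letters move forward 1 place in the alphabet: a, b, c, d, e, f → g.
Putting it together: -39  g.

-39  g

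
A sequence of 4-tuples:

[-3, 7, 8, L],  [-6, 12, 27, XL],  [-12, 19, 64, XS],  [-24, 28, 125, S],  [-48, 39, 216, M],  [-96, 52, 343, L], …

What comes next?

First slot goes -3, -6, -12, -24, -48, -96 → -192 (×2 each step).
Second slot — differences are 5, 7, 9, … (increasing by 2 each time): 7, 12, 19, 28, 39, 52 → 67.
Third slot: perfect cubes: 2³, 3³, 4³, …; 8, 27, 64, 125, 216, 343 → 512.
Size: repeats L → XL → XS → S → M, so L, XL, XS, S, M, L → XL.
Combining the parts gives [-192, 67, 512, XL].

[-192, 67, 512, XL]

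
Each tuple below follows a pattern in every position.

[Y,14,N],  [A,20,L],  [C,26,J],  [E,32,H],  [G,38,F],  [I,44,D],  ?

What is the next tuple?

First letter — letters move forward 2 places in the alphabet, wrapping Z→A: Y, A, C, E, G, I → K.
For the second coordinate, +6 each step: 14, 20, 26, 32, 38, 44 → 50.
Second letter: N, L, J, H, F, D → B (letters move back 2 places in the alphabet).
So the next tuple is [K,50,B].

[K,50,B]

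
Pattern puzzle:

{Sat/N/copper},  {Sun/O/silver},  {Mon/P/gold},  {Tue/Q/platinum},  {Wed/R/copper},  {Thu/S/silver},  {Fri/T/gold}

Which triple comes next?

Day: Sat, Sun, Mon, Tue, Wed, Thu, Fri → Sat (runs through the weekdays Mon→Sun).
Letter — letters move forward 1 place in the alphabet: N, O, P, Q, R, S, T → U.
Metal: repeats copper → silver → gold → platinum; copper, silver, gold, platinum, copper, silver, gold → platinum.
So the next triple is {Sat/U/platinum}.

{Sat/U/platinum}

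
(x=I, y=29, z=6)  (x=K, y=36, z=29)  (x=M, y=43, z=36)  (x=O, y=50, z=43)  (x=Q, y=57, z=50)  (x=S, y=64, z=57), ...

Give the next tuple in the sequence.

(x=U, y=71, z=64)

X — letters move forward 2 places in the alphabet: I, K, M, O, Q, S → U.
Y: +7 each step, so 29, 36, 43, 50, 57, 64 → 71.
For the z, always the previous value of the y: 6, 29, 36, 43, 50, 57 → 64.
So the next tuple is (x=U, y=71, z=64).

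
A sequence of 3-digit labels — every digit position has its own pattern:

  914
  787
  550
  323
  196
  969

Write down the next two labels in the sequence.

First digit: 9, 7, 5, 3, 1, 9 → 7 → 5 (−2 each step, mod 10).
Second digit — −3 each step, mod 10: 1, 8, 5, 2, 9, 6 → 3 → 0.
Third digit goes 4, 7, 0, 3, 6, 9 → 2 → 5 (+3 each step, mod 10).
So the next two labels are 732 and 505.

732, 505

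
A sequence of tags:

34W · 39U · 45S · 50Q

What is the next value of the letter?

Letter goes W, U, S, Q → O (letters move back 2 places in the alphabet).

O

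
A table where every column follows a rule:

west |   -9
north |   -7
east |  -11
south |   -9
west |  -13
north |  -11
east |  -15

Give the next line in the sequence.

Direction goes west, north, east, south, west, north, east → south (repeats west → north → east → south).
Second component: alternating steps +2, −4, +2, −4, …, so -9, -7, -11, -9, -13, -11, -15 → -13.
So the next line is south  -13.

south  -13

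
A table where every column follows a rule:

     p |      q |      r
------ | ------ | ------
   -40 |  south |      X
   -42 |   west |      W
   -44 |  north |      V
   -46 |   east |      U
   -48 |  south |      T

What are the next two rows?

Column p — −2 each step: -40, -42, -44, -46, -48 → -50 → -52.
Column q: repeats south → west → north → east, so south, west, north, east, south → west → north.
For the column r, letters move back 1 place in the alphabet: X, W, V, U, T → S → R.
Putting the parts together: -50  west  S and then -52  north  R.

-50  west  S; -52  north  R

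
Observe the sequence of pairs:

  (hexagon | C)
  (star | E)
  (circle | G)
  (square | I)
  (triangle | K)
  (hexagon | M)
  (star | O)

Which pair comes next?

For the shape, repeats hexagon → star → circle → square → triangle: hexagon, star, circle, square, triangle, hexagon, star → circle.
Letter: letters move forward 2 places in the alphabet, so C, E, G, I, K, M, O → Q.
So the next pair is (circle | Q).

(circle | Q)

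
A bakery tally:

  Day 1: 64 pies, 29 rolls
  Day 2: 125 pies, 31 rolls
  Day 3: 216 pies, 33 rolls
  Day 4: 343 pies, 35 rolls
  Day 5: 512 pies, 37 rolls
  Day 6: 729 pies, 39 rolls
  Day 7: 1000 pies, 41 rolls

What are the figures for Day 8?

For the pies, perfect cubes: 4³, 5³, 6³, …: 64, 125, 216, 343, 512, 729, 1000 → 1331.
Rolls: 29, 31, 33, 35, 37, 39, 41 → 43 (+2 each step).
Combining the parts gives 1331 pies, 43 rolls.

1331 pies, 43 rolls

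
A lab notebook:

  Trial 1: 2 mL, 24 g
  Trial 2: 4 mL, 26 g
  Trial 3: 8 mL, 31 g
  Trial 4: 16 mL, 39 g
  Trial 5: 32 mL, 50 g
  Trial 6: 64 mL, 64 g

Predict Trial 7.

128 mL, 81 g

For the mL, ×2 each step: 2, 4, 8, 16, 32, 64 → 128.
For the g, differences are 2, 5, 8, … (increasing by 3 each time): 24, 26, 31, 39, 50, 64 → 81.
Combining the parts gives 128 mL, 81 g.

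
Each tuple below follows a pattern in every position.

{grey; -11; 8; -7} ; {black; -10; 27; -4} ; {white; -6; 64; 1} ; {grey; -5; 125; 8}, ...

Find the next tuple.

Shade: repeats grey → black → white; grey, black, white, grey → black.
Second part goes -11, -10, -6, -5 → -1 (alternating steps +1, +4, +1, +4, …).
Third part: perfect cubes: 2³, 3³, 4³, …, so 8, 27, 64, 125 → 216.
Fourth part: differences are 3, 5, 7, … (increasing by 2 each time); -7, -4, 1, 8 → 17.
So the next tuple is {black; -1; 216; 17}.

{black; -1; 216; 17}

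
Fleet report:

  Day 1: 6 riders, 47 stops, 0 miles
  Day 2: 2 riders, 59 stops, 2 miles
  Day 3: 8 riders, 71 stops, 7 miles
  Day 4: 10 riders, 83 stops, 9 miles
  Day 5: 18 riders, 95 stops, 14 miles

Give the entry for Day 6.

Riders — each term is the sum of the two before it: 6, 2, 8, 10, 18 → 28.
For the stops, +12 each step: 47, 59, 71, 83, 95 → 107.
For the miles, alternating steps +2, +5, +2, +5, …: 0, 2, 7, 9, 14 → 16.
So the next row is 28 riders, 107 stops, 16 miles.

28 riders, 107 stops, 16 miles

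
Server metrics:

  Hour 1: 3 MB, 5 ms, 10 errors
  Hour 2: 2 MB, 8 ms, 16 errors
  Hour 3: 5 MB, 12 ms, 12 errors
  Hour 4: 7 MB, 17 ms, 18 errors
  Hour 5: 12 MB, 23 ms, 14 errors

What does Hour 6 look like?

19 MB, 30 ms, 20 errors

MB: 3, 2, 5, 7, 12 → 19 (each term is the sum of the two before it).
Ms — differences are 3, 4, 5, … (increasing by 1 each time): 5, 8, 12, 17, 23 → 30.
Errors: alternating steps +6, −4, +6, −4, …; 10, 16, 12, 18, 14 → 20.
So the next row is 19 MB, 30 ms, 20 errors.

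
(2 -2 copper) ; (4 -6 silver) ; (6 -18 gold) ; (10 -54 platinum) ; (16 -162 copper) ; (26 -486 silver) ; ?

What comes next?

First part — each term is the sum of the two before it: 2, 4, 6, 10, 16, 26 → 42.
For the second part, ×3 each step: -2, -6, -18, -54, -162, -486 → -1458.
For the metal, repeats copper → silver → gold → platinum: copper, silver, gold, platinum, copper, silver → gold.
Putting it together: (42 -1458 gold).

(42 -1458 gold)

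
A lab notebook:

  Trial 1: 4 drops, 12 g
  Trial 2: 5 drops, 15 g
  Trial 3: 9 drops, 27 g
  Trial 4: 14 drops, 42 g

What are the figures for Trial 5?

23 drops, 69 g

Drops: 4, 5, 9, 14 → 23 (each term is the sum of the two before it).
G: 12, 15, 27, 42 → 69 (always 3 × the drops).
So the next row is 23 drops, 69 g.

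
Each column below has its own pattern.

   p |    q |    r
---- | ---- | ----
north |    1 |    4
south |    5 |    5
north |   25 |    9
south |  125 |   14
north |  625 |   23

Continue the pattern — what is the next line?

south  3125  37

Column p goes north, south, north, south, north → south (alternates north ↔ south).
Column q: 1, 5, 25, 125, 625 → 3125 (×5 each step).
Column r: each term is the sum of the two before it, so 4, 5, 9, 14, 23 → 37.
So the next line is south  3125  37.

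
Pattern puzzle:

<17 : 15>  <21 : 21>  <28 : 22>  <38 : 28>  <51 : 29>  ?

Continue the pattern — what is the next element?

<67 : 35>

For the first part, differences are 4, 7, 10, … (increasing by 3 each time): 17, 21, 28, 38, 51 → 67.
Second part: alternating steps +6, +1, +6, +1, …, so 15, 21, 22, 28, 29 → 35.
Putting it together: <67 : 35>.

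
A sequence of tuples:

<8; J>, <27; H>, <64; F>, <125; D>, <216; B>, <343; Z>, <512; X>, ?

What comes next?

<729; V>

First coordinate — perfect cubes: 2³, 3³, 4³, …: 8, 27, 64, 125, 216, 343, 512 → 729.
For the letter, letters move back 2 places in the alphabet, wrapping A→Z: J, H, F, D, B, Z, X → V.
So the next tuple is <729; V>.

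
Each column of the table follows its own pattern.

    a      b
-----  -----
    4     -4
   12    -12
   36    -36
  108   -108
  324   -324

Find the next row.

Column a: ×3 each step, so 4, 12, 36, 108, 324 → 972.
Column b: always the negative of the column a; -4, -12, -36, -108, -324 → -972.
Putting it together: 972  -972.

972  -972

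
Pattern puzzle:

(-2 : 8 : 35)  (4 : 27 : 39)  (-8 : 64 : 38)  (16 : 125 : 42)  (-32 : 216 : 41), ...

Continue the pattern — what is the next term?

(64 : 343 : 45)

First value: ×(-2) each step, so -2, 4, -8, 16, -32 → 64.
Second value — perfect cubes: 2³, 3³, 4³, …: 8, 27, 64, 125, 216 → 343.
Third value: alternating steps +4, −1, +4, −1, …; 35, 39, 38, 42, 41 → 45.
Putting it together: (64 : 343 : 45).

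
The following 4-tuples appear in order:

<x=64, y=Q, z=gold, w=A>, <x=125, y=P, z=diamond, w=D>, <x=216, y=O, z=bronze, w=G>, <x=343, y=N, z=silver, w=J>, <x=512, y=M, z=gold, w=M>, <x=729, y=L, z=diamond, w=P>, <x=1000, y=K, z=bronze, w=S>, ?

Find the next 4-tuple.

<x=1331, y=J, z=silver, w=V>

X: perfect cubes: 4³, 5³, 6³, …; 64, 125, 216, 343, 512, 729, 1000 → 1331.
Y: Q, P, O, N, M, L, K → J (letters move back 1 place in the alphabet).
Z: repeats gold → diamond → bronze → silver; gold, diamond, bronze, silver, gold, diamond, bronze → silver.
For the w, letters move forward 3 places in the alphabet: A, D, G, J, M, P, S → V.
Putting it together: <x=1331, y=J, z=silver, w=V>.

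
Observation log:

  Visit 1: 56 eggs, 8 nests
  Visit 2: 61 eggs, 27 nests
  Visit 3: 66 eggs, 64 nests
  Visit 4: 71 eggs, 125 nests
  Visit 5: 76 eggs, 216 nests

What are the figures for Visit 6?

81 eggs, 343 nests

Eggs: 56, 61, 66, 71, 76 → 81 (+5 each step).
For the nests, perfect cubes: 2³, 3³, 4³, …: 8, 27, 64, 125, 216 → 343.
Combining the parts gives 81 eggs, 343 nests.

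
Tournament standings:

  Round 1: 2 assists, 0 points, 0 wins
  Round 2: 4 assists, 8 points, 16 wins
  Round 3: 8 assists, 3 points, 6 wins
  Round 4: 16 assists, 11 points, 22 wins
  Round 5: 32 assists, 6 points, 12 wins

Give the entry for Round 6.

Assists: 2, 4, 8, 16, 32 → 64 (×2 each step).
Points: alternating steps +8, −5, +8, −5, …; 0, 8, 3, 11, 6 → 14.
Wins: 0, 16, 6, 22, 12 → 28 (always 2 × the points).
So the next record is 64 assists, 14 points, 28 wins.

64 assists, 14 points, 28 wins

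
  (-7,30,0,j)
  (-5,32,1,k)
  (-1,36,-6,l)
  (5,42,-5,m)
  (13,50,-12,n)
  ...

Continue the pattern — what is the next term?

For the first component, differences are 2, 4, 6, … (increasing by 2 each time): -7, -5, -1, 5, 13 → 23.
Second component: differences are 2, 4, 6, … (increasing by 2 each time); 30, 32, 36, 42, 50 → 60.
Third component: alternating steps +1, −7, +1, −7, …, so 0, 1, -6, -5, -12 → -11.
Letter: letters move forward 1 place in the alphabet; j, k, l, m, n → o.
Putting it together: (23,60,-11,o).

(23,60,-11,o)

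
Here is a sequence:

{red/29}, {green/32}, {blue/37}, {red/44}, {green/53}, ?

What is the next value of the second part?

For the colour, repeats red → green → blue: red, green, blue, red, green → blue.
Second part: differences are 3, 5, 7, … (increasing by 2 each time); 29, 32, 37, 44, 53 → 64.

64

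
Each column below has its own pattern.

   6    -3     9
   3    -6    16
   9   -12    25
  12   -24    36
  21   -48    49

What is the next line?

For the first component, each term is the sum of the two before it: 6, 3, 9, 12, 21 → 33.
Second component: ×2 each step; -3, -6, -12, -24, -48 → -96.
Third component — perfect squares: 3², 4², 5², …: 9, 16, 25, 36, 49 → 64.
Putting it together: 33  -96  64.

33  -96  64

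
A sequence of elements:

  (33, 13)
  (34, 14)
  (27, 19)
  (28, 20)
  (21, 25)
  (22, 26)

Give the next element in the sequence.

First slot — alternating steps +1, −7, +1, −7, …: 33, 34, 27, 28, 21, 22 → 15.
For the second slot, alternating steps +1, +5, +1, +5, …: 13, 14, 19, 20, 25, 26 → 31.
Combining the parts gives (15, 31).

(15, 31)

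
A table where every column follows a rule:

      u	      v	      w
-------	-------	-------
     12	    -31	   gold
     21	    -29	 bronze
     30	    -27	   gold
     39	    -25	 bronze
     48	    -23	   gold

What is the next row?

Column u — +9 each step: 12, 21, 30, 39, 48 → 57.
Column v goes -31, -29, -27, -25, -23 → -21 (+2 each step).
Column w: gold, bronze, gold, bronze, gold → bronze (alternates gold ↔ bronze).
Combining the parts gives 57  -21  bronze.

57  -21  bronze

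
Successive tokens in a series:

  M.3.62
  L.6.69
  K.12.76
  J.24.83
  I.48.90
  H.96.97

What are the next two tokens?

G.192.104 then F.384.111

Letter: letters move back 1 place in the alphabet, so M, L, K, J, I, H → G → F.
Second component: ×2 each step; 3, 6, 12, 24, 48, 96 → 192 → 384.
Third component goes 62, 69, 76, 83, 90, 97 → 104 → 111 (+7 each step).
Putting the parts together: G.192.104 and then F.384.111.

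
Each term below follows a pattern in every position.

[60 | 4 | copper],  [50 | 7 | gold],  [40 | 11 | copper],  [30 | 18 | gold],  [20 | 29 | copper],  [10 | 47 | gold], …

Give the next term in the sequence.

For the first slot, −10 each step: 60, 50, 40, 30, 20, 10 → 0.
Second slot: each term is the sum of the two before it, so 4, 7, 11, 18, 29, 47 → 76.
Metal: copper, gold, copper, gold, copper, gold → copper (alternates copper ↔ gold).
So the next term is [0 | 76 | copper].

[0 | 76 | copper]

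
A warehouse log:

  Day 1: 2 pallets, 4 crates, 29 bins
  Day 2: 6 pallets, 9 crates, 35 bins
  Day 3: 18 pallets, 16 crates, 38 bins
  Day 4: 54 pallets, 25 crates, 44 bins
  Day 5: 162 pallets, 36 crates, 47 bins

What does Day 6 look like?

486 pallets, 49 crates, 53 bins

Pallets: ×3 each step; 2, 6, 18, 54, 162 → 486.
Crates — perfect squares: 2², 3², 4², …: 4, 9, 16, 25, 36 → 49.
Bins: alternating steps +6, +3, +6, +3, …, so 29, 35, 38, 44, 47 → 53.
Combining the parts gives 486 pallets, 49 crates, 53 bins.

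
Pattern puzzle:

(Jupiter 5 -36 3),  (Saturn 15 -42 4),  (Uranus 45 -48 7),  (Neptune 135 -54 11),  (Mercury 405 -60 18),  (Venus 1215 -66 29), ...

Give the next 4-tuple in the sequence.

Planet: runs through the planets Mercury→Neptune, so Jupiter, Saturn, Uranus, Neptune, Mercury, Venus → Earth.
Second component goes 5, 15, 45, 135, 405, 1215 → 3645 (×3 each step).
Third component goes -36, -42, -48, -54, -60, -66 → -72 (−6 each step).
Fourth component: 3, 4, 7, 11, 18, 29 → 47 (each term is the sum of the two before it).
Putting it together: (Earth 3645 -72 47).

(Earth 3645 -72 47)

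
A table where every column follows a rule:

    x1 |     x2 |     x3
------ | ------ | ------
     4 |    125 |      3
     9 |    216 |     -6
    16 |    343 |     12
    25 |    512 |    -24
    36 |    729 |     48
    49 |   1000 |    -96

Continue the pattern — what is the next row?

64  1331  192

For the column x1, perfect squares: 2², 3², 4², …: 4, 9, 16, 25, 36, 49 → 64.
Column x2 goes 125, 216, 343, 512, 729, 1000 → 1331 (perfect cubes: 5³, 6³, 7³, …).
Column x3: 3, -6, 12, -24, 48, -96 → 192 (×(-2) each step).
Combining the parts gives 64  1331  192.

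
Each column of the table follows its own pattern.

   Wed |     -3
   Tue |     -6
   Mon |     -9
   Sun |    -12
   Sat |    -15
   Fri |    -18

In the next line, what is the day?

Thu

Day: Wed, Tue, Mon, Sun, Sat, Fri → Thu (runs backward through the weekdays Mon→Sun).
Second component: −3 each step, so -3, -6, -9, -12, -15, -18 → -21.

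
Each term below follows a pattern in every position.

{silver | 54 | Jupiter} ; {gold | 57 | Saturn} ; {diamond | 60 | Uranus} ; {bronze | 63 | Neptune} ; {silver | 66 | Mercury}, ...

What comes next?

Rank: silver, gold, diamond, bronze, silver → gold (repeats silver → gold → diamond → bronze).
Second component goes 54, 57, 60, 63, 66 → 69 (+3 each step).
For the planet, runs through the planets Mercury→Neptune: Jupiter, Saturn, Uranus, Neptune, Mercury → Venus.
So the next term is {gold | 69 | Venus}.

{gold | 69 | Venus}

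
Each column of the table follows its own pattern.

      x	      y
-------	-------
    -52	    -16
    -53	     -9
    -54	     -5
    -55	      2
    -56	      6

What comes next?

-57  13

Column x: −1 each step; -52, -53, -54, -55, -56 → -57.
Column y goes -16, -9, -5, 2, 6 → 13 (alternating steps +7, +4, +7, +4, …).
So the next row is -57  13.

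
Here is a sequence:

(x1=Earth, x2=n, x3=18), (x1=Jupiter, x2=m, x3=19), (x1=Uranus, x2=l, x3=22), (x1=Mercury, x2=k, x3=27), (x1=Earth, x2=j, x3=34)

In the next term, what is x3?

43

X1: repeats Earth → Jupiter → Uranus → Mercury; Earth, Jupiter, Uranus, Mercury, Earth → Jupiter.
X2: letters move back 1 place in the alphabet, so n, m, l, k, j → i.
X3 goes 18, 19, 22, 27, 34 → 43 (differences are 1, 3, 5, … (increasing by 2 each time)).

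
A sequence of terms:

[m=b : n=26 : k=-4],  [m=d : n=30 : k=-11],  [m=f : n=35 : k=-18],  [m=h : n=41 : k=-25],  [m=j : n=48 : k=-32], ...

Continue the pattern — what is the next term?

M: letters move forward 2 places in the alphabet; b, d, f, h, j → l.
N goes 26, 30, 35, 41, 48 → 56 (differences are 4, 5, 6, … (increasing by 1 each time)).
K: -4, -11, -18, -25, -32 → -39 (−7 each step).
Putting it together: [m=l : n=56 : k=-39].

[m=l : n=56 : k=-39]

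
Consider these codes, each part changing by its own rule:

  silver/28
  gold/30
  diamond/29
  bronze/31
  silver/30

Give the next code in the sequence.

gold/32

Rank: repeats silver → gold → diamond → bronze; silver, gold, diamond, bronze, silver → gold.
Second component: 28, 30, 29, 31, 30 → 32 (alternating steps +2, −1, +2, −1, …).
So the next code is gold/32.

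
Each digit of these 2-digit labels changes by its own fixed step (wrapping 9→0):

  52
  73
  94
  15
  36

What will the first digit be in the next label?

First digit — +2 each step, mod 10: 5, 7, 9, 1, 3 → 5.

5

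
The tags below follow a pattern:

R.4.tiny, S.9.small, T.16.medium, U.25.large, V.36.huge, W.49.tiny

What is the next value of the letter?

X

Letter: letters move forward 1 place in the alphabet, so R, S, T, U, V, W → X.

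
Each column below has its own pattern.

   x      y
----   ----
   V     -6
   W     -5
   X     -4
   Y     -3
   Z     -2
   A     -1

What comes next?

Column x — letters move forward 1 place in the alphabet, wrapping Z→A: V, W, X, Y, Z, A → B.
Column y: +1 each step, so -6, -5, -4, -3, -2, -1 → 0.
So the next line is B  0.

B  0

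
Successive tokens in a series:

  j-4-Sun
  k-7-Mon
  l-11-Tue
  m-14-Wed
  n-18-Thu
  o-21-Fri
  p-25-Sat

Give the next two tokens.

Letter: j, k, l, m, n, o, p → q → r (letters move forward 1 place in the alphabet).
Second component: alternating steps +3, +4, +3, +4, …; 4, 7, 11, 14, 18, 21, 25 → 28 → 32.
Day — runs through the weekdays Mon→Sun: Sun, Mon, Tue, Wed, Thu, Fri, Sat → Sun → Mon.
So the next two tokens are q-28-Sun and r-32-Mon.

q-28-Sun then r-32-Mon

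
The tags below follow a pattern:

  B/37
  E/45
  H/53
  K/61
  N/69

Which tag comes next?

Letter: letters move forward 3 places in the alphabet; B, E, H, K, N → Q.
Second component: +8 each step; 37, 45, 53, 61, 69 → 77.
Combining the parts gives Q/77.

Q/77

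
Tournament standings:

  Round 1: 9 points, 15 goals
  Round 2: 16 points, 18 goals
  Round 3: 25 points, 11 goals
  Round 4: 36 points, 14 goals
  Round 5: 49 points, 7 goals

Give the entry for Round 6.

64 points, 10 goals

Points — perfect squares: 3², 4², 5², …: 9, 16, 25, 36, 49 → 64.
Goals goes 15, 18, 11, 14, 7 → 10 (alternating steps +3, −7, +3, −7, …).
Combining the parts gives 64 points, 10 goals.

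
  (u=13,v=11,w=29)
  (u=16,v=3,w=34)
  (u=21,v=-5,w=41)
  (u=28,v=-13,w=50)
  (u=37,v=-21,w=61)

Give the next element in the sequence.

U goes 13, 16, 21, 28, 37 → 48 (differences are 3, 5, 7, … (increasing by 2 each time)).
V goes 11, 3, -5, -13, -21 → -29 (−8 each step).
W: differences are 5, 7, 9, … (increasing by 2 each time), so 29, 34, 41, 50, 61 → 74.
So the next element is (u=48,v=-29,w=74).

(u=48,v=-29,w=74)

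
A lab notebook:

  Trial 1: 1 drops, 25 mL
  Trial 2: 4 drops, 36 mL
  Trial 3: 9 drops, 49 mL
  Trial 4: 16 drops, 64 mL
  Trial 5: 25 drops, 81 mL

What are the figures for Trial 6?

36 drops, 100 mL

Drops — perfect squares: 1², 2², 3², …: 1, 4, 9, 16, 25 → 36.
ML: 25, 36, 49, 64, 81 → 100 (perfect squares: 5², 6², 7², …).
Putting it together: 36 drops, 100 mL.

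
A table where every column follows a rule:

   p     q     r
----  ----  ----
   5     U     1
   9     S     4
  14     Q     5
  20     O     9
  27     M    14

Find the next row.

Column p goes 5, 9, 14, 20, 27 → 35 (differences are 4, 5, 6, … (increasing by 1 each time)).
For the column q, letters move back 2 places in the alphabet: U, S, Q, O, M → K.
Column r: each term is the sum of the two before it; 1, 4, 5, 9, 14 → 23.
So the next row is 35  K  23.

35  K  23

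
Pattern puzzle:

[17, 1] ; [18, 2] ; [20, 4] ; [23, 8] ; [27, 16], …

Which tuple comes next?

For the first slot, differences are 1, 2, 3, … (increasing by 1 each time): 17, 18, 20, 23, 27 → 32.
Second slot goes 1, 2, 4, 8, 16 → 32 (×2 each step).
Putting it together: [32, 32].

[32, 32]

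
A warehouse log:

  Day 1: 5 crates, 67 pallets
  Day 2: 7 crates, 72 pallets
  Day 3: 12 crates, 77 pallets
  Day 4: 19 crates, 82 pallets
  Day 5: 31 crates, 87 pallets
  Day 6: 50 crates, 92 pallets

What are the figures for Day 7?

81 crates, 97 pallets

For the crates, each term is the sum of the two before it: 5, 7, 12, 19, 31, 50 → 81.
Pallets goes 67, 72, 77, 82, 87, 92 → 97 (+5 each step).
Combining the parts gives 81 crates, 97 pallets.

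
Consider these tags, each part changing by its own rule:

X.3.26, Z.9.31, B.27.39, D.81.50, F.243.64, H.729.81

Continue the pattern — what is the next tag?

Letter — letters move forward 2 places in the alphabet, wrapping Z→A: X, Z, B, D, F, H → J.
Second component: ×3 each step; 3, 9, 27, 81, 243, 729 → 2187.
Third component: differences are 5, 8, 11, … (increasing by 3 each time); 26, 31, 39, 50, 64, 81 → 101.
Putting it together: J.2187.101.

J.2187.101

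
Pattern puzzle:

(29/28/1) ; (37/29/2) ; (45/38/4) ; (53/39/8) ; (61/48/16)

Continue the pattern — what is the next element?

(69/49/32)

First value: 29, 37, 45, 53, 61 → 69 (+8 each step).
For the second value, alternating steps +1, +9, +1, +9, …: 28, 29, 38, 39, 48 → 49.
Third value goes 1, 2, 4, 8, 16 → 32 (×2 each step).
So the next element is (69/49/32).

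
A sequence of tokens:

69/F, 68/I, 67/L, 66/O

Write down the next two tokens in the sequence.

65/R, 64/U

First component: −1 each step, so 69, 68, 67, 66 → 65 → 64.
Letter goes F, I, L, O → R → U (letters move forward 3 places in the alphabet).
So the next two tokens are 65/R and 64/U.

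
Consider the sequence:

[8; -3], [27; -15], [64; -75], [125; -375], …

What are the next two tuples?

First slot: perfect cubes: 2³, 3³, 4³, …, so 8, 27, 64, 125 → 216 → 343.
Second slot: -3, -15, -75, -375 → -1875 → -9375 (×5 each step).
Putting the parts together: [216; -1875] and then [343; -9375].

[216; -1875], [343; -9375]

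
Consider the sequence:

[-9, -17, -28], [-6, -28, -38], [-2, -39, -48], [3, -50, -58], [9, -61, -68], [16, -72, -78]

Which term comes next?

[24, -83, -88]

First part goes -9, -6, -2, 3, 9, 16 → 24 (differences are 3, 4, 5, … (increasing by 1 each time)).
For the second part, −11 each step: -17, -28, -39, -50, -61, -72 → -83.
For the third part, −10 each step: -28, -38, -48, -58, -68, -78 → -88.
Putting it together: [24, -83, -88].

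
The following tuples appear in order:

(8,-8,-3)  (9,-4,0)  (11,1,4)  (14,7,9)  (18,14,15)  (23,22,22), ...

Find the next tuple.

First part: 8, 9, 11, 14, 18, 23 → 29 (differences are 1, 2, 3, … (increasing by 1 each time)).
For the second part, differences are 4, 5, 6, … (increasing by 1 each time): -8, -4, 1, 7, 14, 22 → 31.
Third part: differences are 3, 4, 5, … (increasing by 1 each time); -3, 0, 4, 9, 15, 22 → 30.
Combining the parts gives (29,31,30).

(29,31,30)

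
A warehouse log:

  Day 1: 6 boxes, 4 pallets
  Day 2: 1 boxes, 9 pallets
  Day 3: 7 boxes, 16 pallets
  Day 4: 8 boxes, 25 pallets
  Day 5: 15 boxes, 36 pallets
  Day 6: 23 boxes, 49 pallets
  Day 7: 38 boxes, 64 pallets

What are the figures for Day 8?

61 boxes, 81 pallets

For the boxes, each term is the sum of the two before it: 6, 1, 7, 8, 15, 23, 38 → 61.
For the pallets, perfect squares: 2², 3², 4², …: 4, 9, 16, 25, 36, 49, 64 → 81.
So the next line is 61 boxes, 81 pallets.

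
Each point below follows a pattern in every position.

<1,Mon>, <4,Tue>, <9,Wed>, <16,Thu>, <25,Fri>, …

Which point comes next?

<36,Sat>

For the first slot, perfect squares: 1², 2², 3², …: 1, 4, 9, 16, 25 → 36.
Day goes Mon, Tue, Wed, Thu, Fri → Sat (runs through the weekdays Mon→Sun).
Putting it together: <36,Sat>.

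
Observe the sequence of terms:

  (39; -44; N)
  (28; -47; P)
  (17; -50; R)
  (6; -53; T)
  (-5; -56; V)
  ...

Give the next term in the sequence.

(-16; -59; X)

First entry — −11 each step: 39, 28, 17, 6, -5 → -16.
For the second entry, −3 each step: -44, -47, -50, -53, -56 → -59.
Letter — letters move forward 2 places in the alphabet: N, P, R, T, V → X.
Putting it together: (-16; -59; X).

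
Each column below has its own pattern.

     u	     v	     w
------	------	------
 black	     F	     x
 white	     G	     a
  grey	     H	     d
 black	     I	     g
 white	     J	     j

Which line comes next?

Column u — repeats black → white → grey: black, white, grey, black, white → grey.
Column v — letters move forward 1 place in the alphabet: F, G, H, I, J → K.
Column w: letters move forward 3 places in the alphabet, wrapping Z→A; x, a, d, g, j → m.
Putting it together: grey  K  m.

grey  K  m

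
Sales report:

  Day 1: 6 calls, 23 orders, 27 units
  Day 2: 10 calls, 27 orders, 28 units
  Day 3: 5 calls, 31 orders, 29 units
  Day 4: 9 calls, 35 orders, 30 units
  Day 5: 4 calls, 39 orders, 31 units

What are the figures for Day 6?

8 calls, 43 orders, 32 units

Calls — alternating steps +4, −5, +4, −5, …: 6, 10, 5, 9, 4 → 8.
Orders: 23, 27, 31, 35, 39 → 43 (+4 each step).
Units: +1 each step, so 27, 28, 29, 30, 31 → 32.
So the next line is 8 calls, 43 orders, 32 units.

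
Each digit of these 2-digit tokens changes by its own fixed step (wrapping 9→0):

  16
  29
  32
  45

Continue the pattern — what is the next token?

58

First digit: 1, 2, 3, 4 → 5 (+1 each step, mod 10).
For the second digit, +3 each step, mod 10: 6, 9, 2, 5 → 8.
Combining the parts gives 58.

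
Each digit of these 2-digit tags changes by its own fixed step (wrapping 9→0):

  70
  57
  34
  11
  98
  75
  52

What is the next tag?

39

First digit — −2 each step, mod 10: 7, 5, 3, 1, 9, 7, 5 → 3.
Second digit goes 0, 7, 4, 1, 8, 5, 2 → 9 (−3 each step, mod 10).
Putting it together: 39.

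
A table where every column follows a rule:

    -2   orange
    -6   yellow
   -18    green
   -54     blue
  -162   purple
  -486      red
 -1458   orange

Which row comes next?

-4374  yellow

First component: ×3 each step, so -2, -6, -18, -54, -162, -486, -1458 → -4374.
Colour: orange, yellow, green, blue, purple, red, orange → yellow (repeats orange → yellow → green → blue → purple → red).
Combining the parts gives -4374  yellow.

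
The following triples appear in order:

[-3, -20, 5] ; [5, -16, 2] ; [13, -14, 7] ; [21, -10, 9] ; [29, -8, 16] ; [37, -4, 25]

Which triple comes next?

[45, -2, 41]

First component: -3, 5, 13, 21, 29, 37 → 45 (+8 each step).
Second component: -20, -16, -14, -10, -8, -4 → -2 (alternating steps +4, +2, +4, +2, …).
Third component goes 5, 2, 7, 9, 16, 25 → 41 (each term is the sum of the two before it).
So the next triple is [45, -2, 41].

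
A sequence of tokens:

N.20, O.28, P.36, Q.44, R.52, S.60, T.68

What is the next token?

U.76

For the letter, letters move forward 1 place in the alphabet: N, O, P, Q, R, S, T → U.
For the second component, +8 each step: 20, 28, 36, 44, 52, 60, 68 → 76.
So the next token is U.76.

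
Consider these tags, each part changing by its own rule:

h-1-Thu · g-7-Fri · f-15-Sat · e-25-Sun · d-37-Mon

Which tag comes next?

c-51-Tue

Letter goes h, g, f, e, d → c (letters move back 1 place in the alphabet).
Second component: differences are 6, 8, 10, … (increasing by 2 each time); 1, 7, 15, 25, 37 → 51.
Day: runs through the weekdays Mon→Sun; Thu, Fri, Sat, Sun, Mon → Tue.
Combining the parts gives c-51-Tue.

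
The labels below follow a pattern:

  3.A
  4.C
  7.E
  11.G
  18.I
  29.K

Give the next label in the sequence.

47.M

First component: each term is the sum of the two before it, so 3, 4, 7, 11, 18, 29 → 47.
Letter goes A, C, E, G, I, K → M (letters move forward 2 places in the alphabet).
Combining the parts gives 47.M.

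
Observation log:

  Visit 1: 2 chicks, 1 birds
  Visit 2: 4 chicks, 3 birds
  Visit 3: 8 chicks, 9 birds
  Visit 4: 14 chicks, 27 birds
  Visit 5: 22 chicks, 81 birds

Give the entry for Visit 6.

Chicks: differences are 2, 4, 6, … (increasing by 2 each time); 2, 4, 8, 14, 22 → 32.
Birds: 1, 3, 9, 27, 81 → 243 (×3 each step).
Combining the parts gives 32 chicks, 243 birds.

32 chicks, 243 birds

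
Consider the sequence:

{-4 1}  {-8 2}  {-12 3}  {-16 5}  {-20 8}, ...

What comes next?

{-24 13}

First coordinate: −4 each step, so -4, -8, -12, -16, -20 → -24.
Second coordinate: 1, 2, 3, 5, 8 → 13 (each term is the sum of the two before it).
Combining the parts gives {-24 13}.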